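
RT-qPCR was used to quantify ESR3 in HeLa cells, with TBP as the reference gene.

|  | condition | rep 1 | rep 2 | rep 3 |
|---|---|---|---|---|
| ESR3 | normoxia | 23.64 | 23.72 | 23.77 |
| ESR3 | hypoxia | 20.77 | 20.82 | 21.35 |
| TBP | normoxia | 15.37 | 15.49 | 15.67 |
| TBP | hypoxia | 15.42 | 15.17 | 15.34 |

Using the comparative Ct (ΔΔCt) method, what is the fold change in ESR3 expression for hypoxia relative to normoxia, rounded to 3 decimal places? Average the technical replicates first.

Mean Ct: ESR3 normoxia 23.710; ESR3 hypoxia 20.980; TBP normoxia 15.510; TBP hypoxia 15.310
ΔCt(normoxia) = 23.710 − 15.510 = 8.200
ΔCt(hypoxia) = 20.980 − 15.310 = 5.670
ΔΔCt = 5.670 − 8.200 = -2.530
Fold change = 2^(−(-2.530)) = 2^2.530 = 5.7757

5.776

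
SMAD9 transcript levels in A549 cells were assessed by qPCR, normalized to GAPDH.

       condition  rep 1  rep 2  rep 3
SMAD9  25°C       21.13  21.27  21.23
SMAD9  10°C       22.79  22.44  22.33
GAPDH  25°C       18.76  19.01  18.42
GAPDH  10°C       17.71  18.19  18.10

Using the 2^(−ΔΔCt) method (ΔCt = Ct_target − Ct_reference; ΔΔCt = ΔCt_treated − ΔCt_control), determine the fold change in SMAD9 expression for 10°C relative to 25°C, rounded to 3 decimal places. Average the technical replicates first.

Mean Ct: SMAD9 25°C 21.210; SMAD9 10°C 22.520; GAPDH 25°C 18.730; GAPDH 10°C 18.000
ΔCt(25°C) = 21.210 − 18.730 = 2.480
ΔCt(10°C) = 22.520 − 18.000 = 4.520
ΔΔCt = 4.520 − 2.480 = 2.040
Fold change = 2^(−2.040) = 0.2432

0.243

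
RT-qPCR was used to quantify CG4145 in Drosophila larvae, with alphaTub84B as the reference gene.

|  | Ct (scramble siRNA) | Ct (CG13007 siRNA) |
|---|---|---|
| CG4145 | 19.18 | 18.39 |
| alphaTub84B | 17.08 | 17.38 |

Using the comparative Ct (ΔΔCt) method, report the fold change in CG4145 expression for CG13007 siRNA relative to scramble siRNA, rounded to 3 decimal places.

ΔCt(scramble siRNA) = 19.180 − 17.080 = 2.100
ΔCt(CG13007 siRNA) = 18.390 − 17.380 = 1.010
ΔΔCt = 1.010 − 2.100 = -1.090
Fold change = 2^(−(-1.090)) = 2^1.090 = 2.1287

2.129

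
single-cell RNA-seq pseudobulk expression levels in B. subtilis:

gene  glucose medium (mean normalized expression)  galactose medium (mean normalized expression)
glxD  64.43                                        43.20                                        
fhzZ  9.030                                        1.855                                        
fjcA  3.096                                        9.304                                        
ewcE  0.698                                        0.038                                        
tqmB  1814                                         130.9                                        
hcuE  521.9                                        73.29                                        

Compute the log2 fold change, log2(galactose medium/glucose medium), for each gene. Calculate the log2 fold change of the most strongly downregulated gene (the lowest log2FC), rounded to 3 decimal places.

log2(43.20/64.43) = -0.577  (glxD)
log2(1.855/9.030) = -2.283  (fhzZ)
log2(9.304/3.096) = 1.587  (fjcA)
log2(0.038/0.698) = -4.199  (ewcE)
log2(130.9/1814) = -3.793  (tqmB)
log2(73.29/521.9) = -2.832  (hcuE)
ewcE is most strongly downregulated.

-4.199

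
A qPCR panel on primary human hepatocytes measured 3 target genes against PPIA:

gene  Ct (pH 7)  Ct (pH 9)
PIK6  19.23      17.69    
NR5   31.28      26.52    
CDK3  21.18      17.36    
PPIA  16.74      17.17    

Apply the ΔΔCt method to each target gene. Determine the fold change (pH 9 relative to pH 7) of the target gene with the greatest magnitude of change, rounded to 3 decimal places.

36.504

PIK6: ΔΔCt = (17.69−17.17) − (19.23−16.74) = 0.52 − 2.49 = -1.97; fold change = 2^1.97 = 3.918
NR5: ΔΔCt = (26.52−17.17) − (31.28−16.74) = 9.35 − 14.54 = -5.19; fold change = 2^5.19 = 36.504
CDK3: ΔΔCt = (17.36−17.17) − (21.18−16.74) = 0.19 − 4.44 = -4.25; fold change = 2^4.25 = 19.027
NR5 has the largest |ΔΔCt| = 5.19.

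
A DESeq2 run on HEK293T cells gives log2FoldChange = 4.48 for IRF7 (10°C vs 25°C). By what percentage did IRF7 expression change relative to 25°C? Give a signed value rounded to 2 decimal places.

Fold change = 2^(4.48) = 22.3159
Percent change = (FC − 1) × 100% = (22.3159 − 1) × 100 = 2131.59%

2131.59%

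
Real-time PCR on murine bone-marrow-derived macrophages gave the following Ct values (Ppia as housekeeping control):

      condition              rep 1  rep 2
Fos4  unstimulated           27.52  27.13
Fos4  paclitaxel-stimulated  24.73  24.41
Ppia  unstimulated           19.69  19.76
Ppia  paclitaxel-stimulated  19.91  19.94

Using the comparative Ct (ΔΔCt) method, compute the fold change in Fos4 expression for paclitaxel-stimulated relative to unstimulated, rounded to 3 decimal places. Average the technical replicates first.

7.754

Mean Ct: Fos4 unstimulated 27.325; Fos4 paclitaxel-stimulated 24.570; Ppia unstimulated 19.725; Ppia paclitaxel-stimulated 19.925
ΔCt(unstimulated) = 27.325 − 19.725 = 7.600
ΔCt(paclitaxel-stimulated) = 24.570 − 19.925 = 4.645
ΔΔCt = 4.645 − 7.600 = -2.955
Fold change = 2^(−(-2.955)) = 2^2.955 = 7.7543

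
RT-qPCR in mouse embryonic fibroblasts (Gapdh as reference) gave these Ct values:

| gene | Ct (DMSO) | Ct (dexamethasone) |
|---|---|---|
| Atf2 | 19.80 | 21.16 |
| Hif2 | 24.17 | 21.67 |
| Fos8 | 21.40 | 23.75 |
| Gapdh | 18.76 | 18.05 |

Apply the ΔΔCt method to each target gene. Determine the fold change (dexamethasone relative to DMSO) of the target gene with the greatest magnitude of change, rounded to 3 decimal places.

0.120

Atf2: ΔΔCt = (21.16−18.05) − (19.80−18.76) = 3.11 − 1.04 = 2.07; fold change = 2^-2.07 = 0.238
Hif2: ΔΔCt = (21.67−18.05) − (24.17−18.76) = 3.62 − 5.41 = -1.79; fold change = 2^1.79 = 3.458
Fos8: ΔΔCt = (23.75−18.05) − (21.40−18.76) = 5.70 − 2.64 = 3.06; fold change = 2^-3.06 = 0.120
Fos8 has the largest |ΔΔCt| = 3.06.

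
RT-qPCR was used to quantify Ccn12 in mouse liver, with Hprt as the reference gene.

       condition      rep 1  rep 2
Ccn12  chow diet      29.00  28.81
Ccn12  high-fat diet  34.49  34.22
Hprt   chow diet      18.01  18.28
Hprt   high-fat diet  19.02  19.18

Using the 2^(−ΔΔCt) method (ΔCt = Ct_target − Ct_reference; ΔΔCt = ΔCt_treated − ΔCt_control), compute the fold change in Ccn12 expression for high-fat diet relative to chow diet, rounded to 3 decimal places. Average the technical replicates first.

0.044

Mean Ct: Ccn12 chow diet 28.905; Ccn12 high-fat diet 34.355; Hprt chow diet 18.145; Hprt high-fat diet 19.100
ΔCt(chow diet) = 28.905 − 18.145 = 10.760
ΔCt(high-fat diet) = 34.355 − 19.100 = 15.255
ΔΔCt = 15.255 − 10.760 = 4.495
Fold change = 2^(−4.495) = 0.0443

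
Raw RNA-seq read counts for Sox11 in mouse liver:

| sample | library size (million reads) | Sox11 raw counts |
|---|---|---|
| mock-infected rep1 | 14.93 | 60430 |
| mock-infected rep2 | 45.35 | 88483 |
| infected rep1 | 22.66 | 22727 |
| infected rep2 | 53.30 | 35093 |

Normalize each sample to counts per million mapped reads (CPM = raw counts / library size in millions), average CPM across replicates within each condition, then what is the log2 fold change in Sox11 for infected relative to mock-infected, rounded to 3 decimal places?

-1.852

CPM(mock-infected rep1) = 60430 / 14.93 = 4047.5553
CPM(mock-infected rep2) = 88483 / 45.35 = 1951.1136
CPM(infected rep1) = 22727 / 22.66 = 1002.9568
CPM(infected rep2) = 35093 / 53.30 = 658.4053
mean CPM(mock-infected) = 2999.3344; mean CPM(infected) = 830.6810
Fold change = 830.6810 / 2999.3344 = 0.27696
log2(0.27696) = -1.8523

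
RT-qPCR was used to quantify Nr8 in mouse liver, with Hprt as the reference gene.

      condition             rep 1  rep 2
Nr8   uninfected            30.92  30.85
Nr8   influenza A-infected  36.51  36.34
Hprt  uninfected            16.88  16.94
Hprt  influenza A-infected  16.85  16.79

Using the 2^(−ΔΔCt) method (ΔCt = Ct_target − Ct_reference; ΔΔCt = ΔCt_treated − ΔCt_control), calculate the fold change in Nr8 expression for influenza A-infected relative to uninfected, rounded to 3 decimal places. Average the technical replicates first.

Mean Ct: Nr8 uninfected 30.885; Nr8 influenza A-infected 36.425; Hprt uninfected 16.910; Hprt influenza A-infected 16.820
ΔCt(uninfected) = 30.885 − 16.910 = 13.975
ΔCt(influenza A-infected) = 36.425 − 16.820 = 19.605
ΔΔCt = 19.605 − 13.975 = 5.630
Fold change = 2^(−5.630) = 0.0202

0.020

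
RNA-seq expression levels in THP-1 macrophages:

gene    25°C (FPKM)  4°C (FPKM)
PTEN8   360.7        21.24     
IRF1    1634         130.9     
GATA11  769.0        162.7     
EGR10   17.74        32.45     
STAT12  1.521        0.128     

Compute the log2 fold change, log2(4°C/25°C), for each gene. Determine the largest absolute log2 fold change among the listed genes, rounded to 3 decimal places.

log2(21.24/360.7) = -4.086  (PTEN8)
log2(130.9/1634) = -3.642  (IRF1)
log2(162.7/769.0) = -2.241  (GATA11)
log2(32.45/17.74) = 0.871  (EGR10)
log2(0.128/1.521) = -3.571  (STAT12)
The largest magnitude belongs to PTEN8.

4.086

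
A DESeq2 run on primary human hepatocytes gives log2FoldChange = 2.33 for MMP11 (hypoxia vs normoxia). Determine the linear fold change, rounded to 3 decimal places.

5.028

Fold change = 2^(2.33) = 5.0281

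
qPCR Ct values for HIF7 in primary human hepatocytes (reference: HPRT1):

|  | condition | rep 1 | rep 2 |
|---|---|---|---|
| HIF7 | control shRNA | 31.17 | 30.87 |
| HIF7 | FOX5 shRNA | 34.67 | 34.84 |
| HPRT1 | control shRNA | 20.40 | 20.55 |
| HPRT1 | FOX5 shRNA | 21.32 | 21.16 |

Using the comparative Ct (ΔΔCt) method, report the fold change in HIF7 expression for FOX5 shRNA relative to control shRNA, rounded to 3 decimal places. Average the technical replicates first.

Mean Ct: HIF7 control shRNA 31.020; HIF7 FOX5 shRNA 34.755; HPRT1 control shRNA 20.475; HPRT1 FOX5 shRNA 21.240
ΔCt(control shRNA) = 31.020 − 20.475 = 10.545
ΔCt(FOX5 shRNA) = 34.755 − 21.240 = 13.515
ΔΔCt = 13.515 − 10.545 = 2.970
Fold change = 2^(−2.970) = 0.1276

0.128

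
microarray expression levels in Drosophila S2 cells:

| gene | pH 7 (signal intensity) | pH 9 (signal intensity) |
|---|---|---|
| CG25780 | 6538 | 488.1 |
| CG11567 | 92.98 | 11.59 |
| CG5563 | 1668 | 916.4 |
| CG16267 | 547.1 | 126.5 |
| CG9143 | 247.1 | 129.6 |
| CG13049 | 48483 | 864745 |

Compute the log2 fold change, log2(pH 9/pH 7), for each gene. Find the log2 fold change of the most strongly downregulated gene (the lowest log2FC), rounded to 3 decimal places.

-3.744

log2(488.1/6538) = -3.744  (CG25780)
log2(11.59/92.98) = -3.004  (CG11567)
log2(916.4/1668) = -0.864  (CG5563)
log2(126.5/547.1) = -2.113  (CG16267)
log2(129.6/247.1) = -0.931  (CG9143)
log2(864745/48483) = 4.157  (CG13049)
CG25780 is most strongly downregulated.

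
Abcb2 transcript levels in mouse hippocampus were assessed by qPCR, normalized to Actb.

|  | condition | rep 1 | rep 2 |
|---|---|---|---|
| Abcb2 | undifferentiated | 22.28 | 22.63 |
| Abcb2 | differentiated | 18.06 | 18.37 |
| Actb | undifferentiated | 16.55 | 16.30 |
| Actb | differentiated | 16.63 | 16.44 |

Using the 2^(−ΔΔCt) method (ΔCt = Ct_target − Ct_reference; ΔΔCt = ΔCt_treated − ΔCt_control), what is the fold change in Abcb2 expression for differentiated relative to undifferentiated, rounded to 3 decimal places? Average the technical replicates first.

20.393

Mean Ct: Abcb2 undifferentiated 22.455; Abcb2 differentiated 18.215; Actb undifferentiated 16.425; Actb differentiated 16.535
ΔCt(undifferentiated) = 22.455 − 16.425 = 6.030
ΔCt(differentiated) = 18.215 − 16.535 = 1.680
ΔΔCt = 1.680 − 6.030 = -4.350
Fold change = 2^(−(-4.350)) = 2^4.350 = 20.3930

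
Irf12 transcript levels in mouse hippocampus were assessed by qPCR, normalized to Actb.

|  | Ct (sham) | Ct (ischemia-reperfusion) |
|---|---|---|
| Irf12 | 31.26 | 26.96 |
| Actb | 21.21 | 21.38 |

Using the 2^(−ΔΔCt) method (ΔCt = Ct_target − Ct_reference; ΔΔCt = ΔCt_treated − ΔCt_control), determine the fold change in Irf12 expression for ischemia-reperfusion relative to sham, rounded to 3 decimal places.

ΔCt(sham) = 31.260 − 21.210 = 10.050
ΔCt(ischemia-reperfusion) = 26.960 − 21.380 = 5.580
ΔΔCt = 5.580 − 10.050 = -4.470
Fold change = 2^(−(-4.470)) = 2^4.470 = 22.1618

22.162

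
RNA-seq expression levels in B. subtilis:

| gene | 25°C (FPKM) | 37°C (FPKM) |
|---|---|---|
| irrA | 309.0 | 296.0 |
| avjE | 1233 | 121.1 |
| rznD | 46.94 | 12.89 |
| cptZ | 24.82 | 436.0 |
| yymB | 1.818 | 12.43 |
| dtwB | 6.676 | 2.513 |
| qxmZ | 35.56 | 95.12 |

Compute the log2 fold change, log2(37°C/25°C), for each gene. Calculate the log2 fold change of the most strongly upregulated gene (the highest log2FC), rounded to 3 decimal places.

4.135

log2(296.0/309.0) = -0.062  (irrA)
log2(121.1/1233) = -3.348  (avjE)
log2(12.89/46.94) = -1.865  (rznD)
log2(436.0/24.82) = 4.135  (cptZ)
log2(12.43/1.818) = 2.773  (yymB)
log2(2.513/6.676) = -1.410  (dtwB)
log2(95.12/35.56) = 1.419  (qxmZ)
cptZ is most strongly upregulated.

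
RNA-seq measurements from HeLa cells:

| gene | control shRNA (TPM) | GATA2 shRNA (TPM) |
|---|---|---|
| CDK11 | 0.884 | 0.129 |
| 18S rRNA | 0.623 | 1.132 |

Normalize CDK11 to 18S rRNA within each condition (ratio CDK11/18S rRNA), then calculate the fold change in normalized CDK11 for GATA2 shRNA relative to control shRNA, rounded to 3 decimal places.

CDK11/18S rRNA (control shRNA) = 0.884 / 0.623 = 1.4189
CDK11/18S rRNA (GATA2 shRNA) = 0.129 / 1.132 = 0.11396
Fold change = 0.11396 / 1.4189 = 0.0803

0.080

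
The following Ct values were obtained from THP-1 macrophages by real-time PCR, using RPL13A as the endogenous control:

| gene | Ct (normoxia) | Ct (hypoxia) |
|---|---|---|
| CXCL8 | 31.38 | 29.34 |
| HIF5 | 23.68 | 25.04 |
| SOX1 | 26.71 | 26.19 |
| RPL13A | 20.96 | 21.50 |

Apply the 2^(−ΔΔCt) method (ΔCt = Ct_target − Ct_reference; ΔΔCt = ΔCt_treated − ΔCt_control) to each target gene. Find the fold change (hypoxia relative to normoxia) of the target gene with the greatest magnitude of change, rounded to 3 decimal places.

CXCL8: ΔΔCt = (29.34−21.50) − (31.38−20.96) = 7.84 − 10.42 = -2.58; fold change = 2^2.58 = 5.979
HIF5: ΔΔCt = (25.04−21.50) − (23.68−20.96) = 3.54 − 2.72 = 0.82; fold change = 2^-0.82 = 0.566
SOX1: ΔΔCt = (26.19−21.50) − (26.71−20.96) = 4.69 − 5.75 = -1.06; fold change = 2^1.06 = 2.085
CXCL8 has the largest |ΔΔCt| = 2.58.

5.979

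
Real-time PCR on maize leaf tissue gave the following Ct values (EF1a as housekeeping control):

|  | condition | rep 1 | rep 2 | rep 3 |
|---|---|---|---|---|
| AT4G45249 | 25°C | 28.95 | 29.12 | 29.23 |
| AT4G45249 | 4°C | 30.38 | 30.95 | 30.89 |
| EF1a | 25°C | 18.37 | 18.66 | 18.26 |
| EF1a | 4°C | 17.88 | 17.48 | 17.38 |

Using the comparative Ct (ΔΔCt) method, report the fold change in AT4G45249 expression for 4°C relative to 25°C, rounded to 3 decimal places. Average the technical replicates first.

0.178

Mean Ct: AT4G45249 25°C 29.100; AT4G45249 4°C 30.740; EF1a 25°C 18.430; EF1a 4°C 17.580
ΔCt(25°C) = 29.100 − 18.430 = 10.670
ΔCt(4°C) = 30.740 − 17.580 = 13.160
ΔΔCt = 13.160 − 10.670 = 2.490
Fold change = 2^(−2.490) = 0.1780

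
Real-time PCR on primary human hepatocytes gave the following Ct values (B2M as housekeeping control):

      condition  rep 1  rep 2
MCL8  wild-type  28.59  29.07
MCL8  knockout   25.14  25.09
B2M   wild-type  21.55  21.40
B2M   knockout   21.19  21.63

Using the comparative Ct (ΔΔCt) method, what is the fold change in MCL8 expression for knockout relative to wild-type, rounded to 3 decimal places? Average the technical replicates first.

12.553

Mean Ct: MCL8 wild-type 28.830; MCL8 knockout 25.115; B2M wild-type 21.475; B2M knockout 21.410
ΔCt(wild-type) = 28.830 − 21.475 = 7.355
ΔCt(knockout) = 25.115 − 21.410 = 3.705
ΔΔCt = 3.705 − 7.355 = -3.650
Fold change = 2^(−(-3.650)) = 2^3.650 = 12.5533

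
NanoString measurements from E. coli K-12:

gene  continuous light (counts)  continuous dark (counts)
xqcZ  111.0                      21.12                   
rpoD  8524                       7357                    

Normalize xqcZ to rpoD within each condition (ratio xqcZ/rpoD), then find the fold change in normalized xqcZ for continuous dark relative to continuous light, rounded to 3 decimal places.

xqcZ/rpoD (continuous light) = 111.0 / 8524 = 0.013022
xqcZ/rpoD (continuous dark) = 21.12 / 7357 = 0.0028707
Fold change = 0.0028707 / 0.013022 = 0.2205

0.220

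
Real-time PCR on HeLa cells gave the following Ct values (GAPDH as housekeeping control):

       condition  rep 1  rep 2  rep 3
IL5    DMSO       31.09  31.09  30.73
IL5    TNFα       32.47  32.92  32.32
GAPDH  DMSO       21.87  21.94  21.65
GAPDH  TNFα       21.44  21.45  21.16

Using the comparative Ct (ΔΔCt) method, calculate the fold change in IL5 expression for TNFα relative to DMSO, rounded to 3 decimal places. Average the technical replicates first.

0.238

Mean Ct: IL5 DMSO 30.970; IL5 TNFα 32.570; GAPDH DMSO 21.820; GAPDH TNFα 21.350
ΔCt(DMSO) = 30.970 − 21.820 = 9.150
ΔCt(TNFα) = 32.570 − 21.350 = 11.220
ΔΔCt = 11.220 − 9.150 = 2.070
Fold change = 2^(−2.070) = 0.2382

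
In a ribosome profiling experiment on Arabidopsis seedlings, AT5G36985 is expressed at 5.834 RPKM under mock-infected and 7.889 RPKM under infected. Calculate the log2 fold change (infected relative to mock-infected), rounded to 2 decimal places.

0.44

Fold change = 7.889 / 5.834 = 1.3522
log2(1.3522) = 0.435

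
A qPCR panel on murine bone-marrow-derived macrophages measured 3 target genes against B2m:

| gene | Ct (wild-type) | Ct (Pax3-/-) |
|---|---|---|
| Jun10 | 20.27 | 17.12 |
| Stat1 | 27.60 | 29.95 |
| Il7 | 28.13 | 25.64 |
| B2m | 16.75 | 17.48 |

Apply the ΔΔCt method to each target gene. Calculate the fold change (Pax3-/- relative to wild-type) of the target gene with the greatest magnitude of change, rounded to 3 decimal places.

14.723

Jun10: ΔΔCt = (17.12−17.48) − (20.27−16.75) = -0.36 − 3.52 = -3.88; fold change = 2^3.88 = 14.723
Stat1: ΔΔCt = (29.95−17.48) − (27.60−16.75) = 12.47 − 10.85 = 1.62; fold change = 2^-1.62 = 0.325
Il7: ΔΔCt = (25.64−17.48) − (28.13−16.75) = 8.16 − 11.38 = -3.22; fold change = 2^3.22 = 9.318
Jun10 has the largest |ΔΔCt| = 3.88.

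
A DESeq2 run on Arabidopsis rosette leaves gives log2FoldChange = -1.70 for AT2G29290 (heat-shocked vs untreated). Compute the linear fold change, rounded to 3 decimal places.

0.308

Fold change = 2^(-1.70) = 0.3078
That is, AT2G29290 drops to 30.8% of the untreated level.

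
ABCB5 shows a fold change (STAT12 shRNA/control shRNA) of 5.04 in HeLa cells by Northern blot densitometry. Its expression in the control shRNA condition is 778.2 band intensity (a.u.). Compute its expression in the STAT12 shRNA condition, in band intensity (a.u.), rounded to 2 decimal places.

3922.13

STAT12 shRNA expression = 778.2 × 5.04 = 3922.13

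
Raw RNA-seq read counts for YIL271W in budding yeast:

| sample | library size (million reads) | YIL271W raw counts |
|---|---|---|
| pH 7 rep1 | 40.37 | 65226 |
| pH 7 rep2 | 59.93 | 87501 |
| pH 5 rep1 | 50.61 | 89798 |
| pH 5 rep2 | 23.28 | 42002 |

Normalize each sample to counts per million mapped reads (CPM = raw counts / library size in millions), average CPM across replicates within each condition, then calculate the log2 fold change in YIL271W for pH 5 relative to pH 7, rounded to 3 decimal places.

CPM(pH 7 rep1) = 65226 / 40.37 = 1615.7047
CPM(pH 7 rep2) = 87501 / 59.93 = 1460.0534
CPM(pH 5 rep1) = 89798 / 50.61 = 1774.3134
CPM(pH 5 rep2) = 42002 / 23.28 = 1804.2096
mean CPM(pH 7) = 1537.8791; mean CPM(pH 5) = 1789.2615
Fold change = 1789.2615 / 1537.8791 = 1.16346
log2(1.16346) = 0.2184

0.218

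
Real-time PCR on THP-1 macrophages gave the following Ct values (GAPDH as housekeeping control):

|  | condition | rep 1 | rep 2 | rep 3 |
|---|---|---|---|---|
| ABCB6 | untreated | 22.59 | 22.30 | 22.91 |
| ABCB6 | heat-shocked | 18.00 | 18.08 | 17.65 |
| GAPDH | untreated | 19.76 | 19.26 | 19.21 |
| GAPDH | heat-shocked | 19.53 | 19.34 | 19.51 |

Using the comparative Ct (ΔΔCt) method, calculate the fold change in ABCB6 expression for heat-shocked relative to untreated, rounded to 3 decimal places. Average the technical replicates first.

Mean Ct: ABCB6 untreated 22.600; ABCB6 heat-shocked 17.910; GAPDH untreated 19.410; GAPDH heat-shocked 19.460
ΔCt(untreated) = 22.600 − 19.410 = 3.190
ΔCt(heat-shocked) = 17.910 − 19.460 = -1.550
ΔΔCt = -1.550 − 3.190 = -4.740
Fold change = 2^(−(-4.740)) = 2^4.740 = 26.7228

26.723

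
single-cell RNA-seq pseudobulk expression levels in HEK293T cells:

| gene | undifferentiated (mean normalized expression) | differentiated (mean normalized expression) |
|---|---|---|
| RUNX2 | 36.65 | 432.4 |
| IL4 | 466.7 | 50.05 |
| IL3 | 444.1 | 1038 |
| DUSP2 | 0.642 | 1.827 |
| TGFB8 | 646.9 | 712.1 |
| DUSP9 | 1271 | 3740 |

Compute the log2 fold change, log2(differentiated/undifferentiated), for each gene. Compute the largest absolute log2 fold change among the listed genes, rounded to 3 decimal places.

3.560

log2(432.4/36.65) = 3.560  (RUNX2)
log2(50.05/466.7) = -3.221  (IL4)
log2(1038/444.1) = 1.225  (IL3)
log2(1.827/0.642) = 1.509  (DUSP2)
log2(712.1/646.9) = 0.139  (TGFB8)
log2(3740/1271) = 1.557  (DUSP9)
The largest magnitude belongs to RUNX2.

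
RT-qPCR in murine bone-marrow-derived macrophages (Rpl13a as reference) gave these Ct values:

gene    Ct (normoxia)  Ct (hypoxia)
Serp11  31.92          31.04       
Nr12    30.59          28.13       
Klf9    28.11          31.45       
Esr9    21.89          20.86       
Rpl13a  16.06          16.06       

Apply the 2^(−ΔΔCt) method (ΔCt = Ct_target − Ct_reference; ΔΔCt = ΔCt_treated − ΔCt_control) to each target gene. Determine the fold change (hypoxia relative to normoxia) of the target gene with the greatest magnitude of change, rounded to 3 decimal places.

0.099

Serp11: ΔΔCt = (31.04−16.06) − (31.92−16.06) = 14.98 − 15.86 = -0.88; fold change = 2^0.88 = 1.840
Nr12: ΔΔCt = (28.13−16.06) − (30.59−16.06) = 12.07 − 14.53 = -2.46; fold change = 2^2.46 = 5.502
Klf9: ΔΔCt = (31.45−16.06) − (28.11−16.06) = 15.39 − 12.05 = 3.34; fold change = 2^-3.34 = 0.099
Esr9: ΔΔCt = (20.86−16.06) − (21.89−16.06) = 4.80 − 5.83 = -1.03; fold change = 2^1.03 = 2.042
Klf9 has the largest |ΔΔCt| = 3.34.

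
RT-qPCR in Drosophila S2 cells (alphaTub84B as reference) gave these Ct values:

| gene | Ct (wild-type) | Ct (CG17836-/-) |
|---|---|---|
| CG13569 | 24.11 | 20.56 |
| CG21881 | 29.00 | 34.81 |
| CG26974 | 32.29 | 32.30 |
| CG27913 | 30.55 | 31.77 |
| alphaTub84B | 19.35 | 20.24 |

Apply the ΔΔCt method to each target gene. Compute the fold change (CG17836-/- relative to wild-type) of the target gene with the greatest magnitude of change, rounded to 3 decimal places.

CG13569: ΔΔCt = (20.56−20.24) − (24.11−19.35) = 0.32 − 4.76 = -4.44; fold change = 2^4.44 = 21.706
CG21881: ΔΔCt = (34.81−20.24) − (29.00−19.35) = 14.57 − 9.65 = 4.92; fold change = 2^-4.92 = 0.033
CG26974: ΔΔCt = (32.30−20.24) − (32.29−19.35) = 12.06 − 12.94 = -0.88; fold change = 2^0.88 = 1.840
CG27913: ΔΔCt = (31.77−20.24) − (30.55−19.35) = 11.53 − 11.20 = 0.33; fold change = 2^-0.33 = 0.796
CG21881 has the largest |ΔΔCt| = 4.92.

0.033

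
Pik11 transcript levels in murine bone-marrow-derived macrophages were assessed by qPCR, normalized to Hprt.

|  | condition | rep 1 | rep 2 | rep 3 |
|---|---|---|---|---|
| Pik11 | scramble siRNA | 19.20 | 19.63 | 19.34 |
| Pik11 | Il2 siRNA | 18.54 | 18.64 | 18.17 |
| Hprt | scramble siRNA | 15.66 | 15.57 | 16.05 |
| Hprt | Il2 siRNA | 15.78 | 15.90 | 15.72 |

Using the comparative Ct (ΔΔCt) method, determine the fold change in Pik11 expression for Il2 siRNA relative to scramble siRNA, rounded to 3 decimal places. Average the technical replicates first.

1.972

Mean Ct: Pik11 scramble siRNA 19.390; Pik11 Il2 siRNA 18.450; Hprt scramble siRNA 15.760; Hprt Il2 siRNA 15.800
ΔCt(scramble siRNA) = 19.390 − 15.760 = 3.630
ΔCt(Il2 siRNA) = 18.450 − 15.800 = 2.650
ΔΔCt = 2.650 − 3.630 = -0.980
Fold change = 2^(−(-0.980)) = 2^0.980 = 1.9725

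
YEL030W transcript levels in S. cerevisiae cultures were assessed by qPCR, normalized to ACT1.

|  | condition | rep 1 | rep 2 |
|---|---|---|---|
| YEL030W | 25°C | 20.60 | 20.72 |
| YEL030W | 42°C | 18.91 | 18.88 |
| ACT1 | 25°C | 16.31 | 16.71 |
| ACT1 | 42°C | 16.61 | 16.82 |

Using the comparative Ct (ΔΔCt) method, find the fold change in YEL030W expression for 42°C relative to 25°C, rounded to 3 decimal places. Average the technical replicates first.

3.918

Mean Ct: YEL030W 25°C 20.660; YEL030W 42°C 18.895; ACT1 25°C 16.510; ACT1 42°C 16.715
ΔCt(25°C) = 20.660 − 16.510 = 4.150
ΔCt(42°C) = 18.895 − 16.715 = 2.180
ΔΔCt = 2.180 − 4.150 = -1.970
Fold change = 2^(−(-1.970)) = 2^1.970 = 3.9177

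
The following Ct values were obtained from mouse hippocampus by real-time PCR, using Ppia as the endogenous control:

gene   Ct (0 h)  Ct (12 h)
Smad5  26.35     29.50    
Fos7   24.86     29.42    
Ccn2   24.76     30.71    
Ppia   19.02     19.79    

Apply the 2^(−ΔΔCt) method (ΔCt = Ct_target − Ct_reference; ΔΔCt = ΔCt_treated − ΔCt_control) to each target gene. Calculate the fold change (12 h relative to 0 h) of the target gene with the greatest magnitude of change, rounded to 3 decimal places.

Smad5: ΔΔCt = (29.50−19.79) − (26.35−19.02) = 9.71 − 7.33 = 2.38; fold change = 2^-2.38 = 0.192
Fos7: ΔΔCt = (29.42−19.79) − (24.86−19.02) = 9.63 − 5.84 = 3.79; fold change = 2^-3.79 = 0.072
Ccn2: ΔΔCt = (30.71−19.79) − (24.76−19.02) = 10.92 − 5.74 = 5.18; fold change = 2^-5.18 = 0.028
Ccn2 has the largest |ΔΔCt| = 5.18.

0.028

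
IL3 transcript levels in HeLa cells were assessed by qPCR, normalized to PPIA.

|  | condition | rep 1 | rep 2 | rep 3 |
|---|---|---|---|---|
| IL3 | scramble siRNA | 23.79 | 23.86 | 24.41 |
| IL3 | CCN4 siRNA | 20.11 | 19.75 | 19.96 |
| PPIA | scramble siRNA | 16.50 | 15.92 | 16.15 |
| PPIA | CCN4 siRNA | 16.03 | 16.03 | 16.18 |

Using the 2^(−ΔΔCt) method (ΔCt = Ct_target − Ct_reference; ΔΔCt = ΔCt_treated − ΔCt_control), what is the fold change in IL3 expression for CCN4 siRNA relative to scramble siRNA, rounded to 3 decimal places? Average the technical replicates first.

15.671

Mean Ct: IL3 scramble siRNA 24.020; IL3 CCN4 siRNA 19.940; PPIA scramble siRNA 16.190; PPIA CCN4 siRNA 16.080
ΔCt(scramble siRNA) = 24.020 − 16.190 = 7.830
ΔCt(CCN4 siRNA) = 19.940 − 16.080 = 3.860
ΔΔCt = 3.860 − 7.830 = -3.970
Fold change = 2^(−(-3.970)) = 2^3.970 = 15.6707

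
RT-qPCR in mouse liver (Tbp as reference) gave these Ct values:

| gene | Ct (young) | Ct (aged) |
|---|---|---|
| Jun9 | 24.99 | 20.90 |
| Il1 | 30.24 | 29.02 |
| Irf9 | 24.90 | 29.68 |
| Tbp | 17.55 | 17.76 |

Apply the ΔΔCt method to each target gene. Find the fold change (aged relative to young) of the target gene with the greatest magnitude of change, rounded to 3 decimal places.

0.042

Jun9: ΔΔCt = (20.90−17.76) − (24.99−17.55) = 3.14 − 7.44 = -4.30; fold change = 2^4.30 = 19.698
Il1: ΔΔCt = (29.02−17.76) − (30.24−17.55) = 11.26 − 12.69 = -1.43; fold change = 2^1.43 = 2.694
Irf9: ΔΔCt = (29.68−17.76) − (24.90−17.55) = 11.92 − 7.35 = 4.57; fold change = 2^-4.57 = 0.042
Irf9 has the largest |ΔΔCt| = 4.57.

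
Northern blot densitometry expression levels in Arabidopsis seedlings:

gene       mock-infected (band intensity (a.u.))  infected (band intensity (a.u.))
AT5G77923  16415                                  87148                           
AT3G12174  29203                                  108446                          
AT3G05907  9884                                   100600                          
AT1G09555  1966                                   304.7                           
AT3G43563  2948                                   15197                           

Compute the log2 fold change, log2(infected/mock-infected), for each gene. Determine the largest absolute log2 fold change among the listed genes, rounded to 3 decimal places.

log2(87148/16415) = 2.408  (AT5G77923)
log2(108446/29203) = 1.893  (AT3G12174)
log2(100600/9884) = 3.347  (AT3G05907)
log2(304.7/1966) = -2.690  (AT1G09555)
log2(15197/2948) = 2.366  (AT3G43563)
The largest magnitude belongs to AT3G05907.

3.347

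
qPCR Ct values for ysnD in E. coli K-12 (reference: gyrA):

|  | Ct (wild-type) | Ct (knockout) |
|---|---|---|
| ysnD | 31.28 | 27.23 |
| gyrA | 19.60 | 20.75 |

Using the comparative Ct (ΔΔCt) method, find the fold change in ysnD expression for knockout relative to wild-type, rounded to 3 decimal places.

36.758

ΔCt(wild-type) = 31.280 − 19.600 = 11.680
ΔCt(knockout) = 27.230 − 20.750 = 6.480
ΔΔCt = 6.480 − 11.680 = -5.200
Fold change = 2^(−(-5.200)) = 2^5.200 = 36.7583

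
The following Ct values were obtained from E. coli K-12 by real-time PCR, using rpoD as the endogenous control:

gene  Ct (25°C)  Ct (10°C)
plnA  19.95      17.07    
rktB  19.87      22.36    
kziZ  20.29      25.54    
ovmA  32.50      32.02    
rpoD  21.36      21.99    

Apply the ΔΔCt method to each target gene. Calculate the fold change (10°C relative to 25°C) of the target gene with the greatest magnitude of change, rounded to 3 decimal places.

0.041

plnA: ΔΔCt = (17.07−21.99) − (19.95−21.36) = -4.92 − (-1.41) = -3.51; fold change = 2^3.51 = 11.392
rktB: ΔΔCt = (22.36−21.99) − (19.87−21.36) = 0.37 − (-1.49) = 1.86; fold change = 2^-1.86 = 0.275
kziZ: ΔΔCt = (25.54−21.99) − (20.29−21.36) = 3.55 − (-1.07) = 4.62; fold change = 2^-4.62 = 0.041
ovmA: ΔΔCt = (32.02−21.99) − (32.50−21.36) = 10.03 − 11.14 = -1.11; fold change = 2^1.11 = 2.158
kziZ has the largest |ΔΔCt| = 4.62.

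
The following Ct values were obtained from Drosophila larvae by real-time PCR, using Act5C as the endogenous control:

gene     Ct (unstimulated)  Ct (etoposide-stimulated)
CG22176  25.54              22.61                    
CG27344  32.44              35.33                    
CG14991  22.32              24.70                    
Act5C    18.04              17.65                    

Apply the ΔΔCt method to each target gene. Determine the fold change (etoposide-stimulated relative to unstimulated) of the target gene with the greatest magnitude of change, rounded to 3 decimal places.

0.103

CG22176: ΔΔCt = (22.61−17.65) − (25.54−18.04) = 4.96 − 7.50 = -2.54; fold change = 2^2.54 = 5.816
CG27344: ΔΔCt = (35.33−17.65) − (32.44−18.04) = 17.68 − 14.40 = 3.28; fold change = 2^-3.28 = 0.103
CG14991: ΔΔCt = (24.70−17.65) − (22.32−18.04) = 7.05 − 4.28 = 2.77; fold change = 2^-2.77 = 0.147
CG27344 has the largest |ΔΔCt| = 3.28.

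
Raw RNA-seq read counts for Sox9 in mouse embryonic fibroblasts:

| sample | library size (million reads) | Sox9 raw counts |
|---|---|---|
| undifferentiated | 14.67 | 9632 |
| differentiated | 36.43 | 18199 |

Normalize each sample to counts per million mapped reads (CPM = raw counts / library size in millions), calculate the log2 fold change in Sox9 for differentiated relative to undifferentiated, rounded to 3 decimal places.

CPM(undifferentiated) = 9632 / 14.67 = 656.5781
CPM(differentiated) = 18199 / 36.43 = 499.5608
Fold change = 499.5608 / 656.5781 = 0.76086
log2(0.76086) = -0.3943

-0.394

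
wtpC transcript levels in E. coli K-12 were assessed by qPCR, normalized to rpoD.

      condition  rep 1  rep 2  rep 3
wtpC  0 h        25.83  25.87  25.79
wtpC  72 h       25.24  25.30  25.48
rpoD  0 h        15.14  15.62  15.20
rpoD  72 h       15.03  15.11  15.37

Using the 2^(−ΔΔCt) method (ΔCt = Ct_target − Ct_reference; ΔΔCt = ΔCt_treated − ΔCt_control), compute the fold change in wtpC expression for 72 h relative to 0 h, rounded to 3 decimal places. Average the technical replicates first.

Mean Ct: wtpC 0 h 25.830; wtpC 72 h 25.340; rpoD 0 h 15.320; rpoD 72 h 15.170
ΔCt(0 h) = 25.830 − 15.320 = 10.510
ΔCt(72 h) = 25.340 − 15.170 = 10.170
ΔΔCt = 10.170 − 10.510 = -0.340
Fold change = 2^(−(-0.340)) = 2^0.340 = 1.2658

1.266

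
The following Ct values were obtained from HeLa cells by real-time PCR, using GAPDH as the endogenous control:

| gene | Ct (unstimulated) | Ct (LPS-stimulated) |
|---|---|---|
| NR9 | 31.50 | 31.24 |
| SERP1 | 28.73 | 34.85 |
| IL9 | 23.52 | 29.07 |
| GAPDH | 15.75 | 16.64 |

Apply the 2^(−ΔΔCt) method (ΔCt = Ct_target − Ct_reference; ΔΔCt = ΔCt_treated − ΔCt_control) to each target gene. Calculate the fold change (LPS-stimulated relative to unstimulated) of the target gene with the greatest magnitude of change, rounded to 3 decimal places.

0.027

NR9: ΔΔCt = (31.24−16.64) − (31.50−15.75) = 14.60 − 15.75 = -1.15; fold change = 2^1.15 = 2.219
SERP1: ΔΔCt = (34.85−16.64) − (28.73−15.75) = 18.21 − 12.98 = 5.23; fold change = 2^-5.23 = 0.027
IL9: ΔΔCt = (29.07−16.64) − (23.52−15.75) = 12.43 − 7.77 = 4.66; fold change = 2^-4.66 = 0.040
SERP1 has the largest |ΔΔCt| = 5.23.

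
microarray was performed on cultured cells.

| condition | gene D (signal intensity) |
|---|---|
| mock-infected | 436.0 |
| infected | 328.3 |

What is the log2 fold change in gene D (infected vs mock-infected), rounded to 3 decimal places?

-0.409

Fold change = 328.3 / 436.0 = 0.7530
log2(0.7530) = -0.4093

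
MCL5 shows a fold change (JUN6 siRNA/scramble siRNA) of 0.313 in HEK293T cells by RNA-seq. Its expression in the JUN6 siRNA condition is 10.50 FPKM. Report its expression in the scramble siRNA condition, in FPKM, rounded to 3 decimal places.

33.546

scramble siRNA expression = 10.50 / 0.313 = 33.546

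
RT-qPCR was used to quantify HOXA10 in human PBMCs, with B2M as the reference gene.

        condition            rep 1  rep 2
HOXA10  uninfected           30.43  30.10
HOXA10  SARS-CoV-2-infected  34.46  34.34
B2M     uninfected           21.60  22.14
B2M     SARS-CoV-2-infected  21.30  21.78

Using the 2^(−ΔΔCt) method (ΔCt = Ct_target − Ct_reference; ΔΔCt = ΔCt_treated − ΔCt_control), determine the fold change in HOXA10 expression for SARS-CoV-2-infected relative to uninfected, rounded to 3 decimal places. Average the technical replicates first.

0.045

Mean Ct: HOXA10 uninfected 30.265; HOXA10 SARS-CoV-2-infected 34.400; B2M uninfected 21.870; B2M SARS-CoV-2-infected 21.540
ΔCt(uninfected) = 30.265 − 21.870 = 8.395
ΔCt(SARS-CoV-2-infected) = 34.400 − 21.540 = 12.860
ΔΔCt = 12.860 − 8.395 = 4.465
Fold change = 2^(−4.465) = 0.0453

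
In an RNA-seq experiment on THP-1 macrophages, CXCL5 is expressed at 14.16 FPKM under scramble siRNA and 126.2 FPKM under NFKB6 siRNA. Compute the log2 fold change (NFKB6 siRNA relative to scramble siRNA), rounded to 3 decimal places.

Fold change = 126.2 / 14.16 = 8.9124
log2(8.9124) = 3.1558

3.156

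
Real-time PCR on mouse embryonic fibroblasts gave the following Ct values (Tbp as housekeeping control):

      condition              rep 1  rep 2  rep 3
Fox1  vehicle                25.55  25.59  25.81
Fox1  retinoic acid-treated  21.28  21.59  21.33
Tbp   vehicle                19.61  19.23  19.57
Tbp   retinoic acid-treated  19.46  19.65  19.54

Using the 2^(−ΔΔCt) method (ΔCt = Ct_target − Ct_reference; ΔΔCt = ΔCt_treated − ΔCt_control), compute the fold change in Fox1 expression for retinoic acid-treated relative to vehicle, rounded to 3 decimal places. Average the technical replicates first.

20.112

Mean Ct: Fox1 vehicle 25.650; Fox1 retinoic acid-treated 21.400; Tbp vehicle 19.470; Tbp retinoic acid-treated 19.550
ΔCt(vehicle) = 25.650 − 19.470 = 6.180
ΔCt(retinoic acid-treated) = 21.400 − 19.550 = 1.850
ΔΔCt = 1.850 − 6.180 = -4.330
Fold change = 2^(−(-4.330)) = 2^4.330 = 20.1122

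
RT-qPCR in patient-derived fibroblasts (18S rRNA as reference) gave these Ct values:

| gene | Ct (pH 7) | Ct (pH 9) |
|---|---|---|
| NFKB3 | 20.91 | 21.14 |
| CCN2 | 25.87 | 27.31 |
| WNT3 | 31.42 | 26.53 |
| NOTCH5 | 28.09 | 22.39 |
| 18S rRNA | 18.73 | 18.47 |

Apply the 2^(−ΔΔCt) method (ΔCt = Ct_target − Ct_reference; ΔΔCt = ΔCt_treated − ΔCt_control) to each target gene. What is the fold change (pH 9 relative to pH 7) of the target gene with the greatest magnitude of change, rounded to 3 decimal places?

NFKB3: ΔΔCt = (21.14−18.47) − (20.91−18.73) = 2.67 − 2.18 = 0.49; fold change = 2^-0.49 = 0.712
CCN2: ΔΔCt = (27.31−18.47) − (25.87−18.73) = 8.84 − 7.14 = 1.70; fold change = 2^-1.70 = 0.308
WNT3: ΔΔCt = (26.53−18.47) − (31.42−18.73) = 8.06 − 12.69 = -4.63; fold change = 2^4.63 = 24.761
NOTCH5: ΔΔCt = (22.39−18.47) − (28.09−18.73) = 3.92 − 9.36 = -5.44; fold change = 2^5.44 = 43.411
NOTCH5 has the largest |ΔΔCt| = 5.44.

43.411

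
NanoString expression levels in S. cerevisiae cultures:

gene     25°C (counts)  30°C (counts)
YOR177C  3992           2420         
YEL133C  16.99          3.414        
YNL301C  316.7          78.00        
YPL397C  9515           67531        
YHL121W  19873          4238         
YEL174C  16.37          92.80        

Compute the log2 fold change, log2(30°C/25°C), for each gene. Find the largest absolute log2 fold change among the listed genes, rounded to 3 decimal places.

log2(2420/3992) = -0.722  (YOR177C)
log2(3.414/16.99) = -2.315  (YEL133C)
log2(78.00/316.7) = -2.022  (YNL301C)
log2(67531/9515) = 2.827  (YPL397C)
log2(4238/19873) = -2.229  (YHL121W)
log2(92.80/16.37) = 2.503  (YEL174C)
The largest magnitude belongs to YPL397C.

2.827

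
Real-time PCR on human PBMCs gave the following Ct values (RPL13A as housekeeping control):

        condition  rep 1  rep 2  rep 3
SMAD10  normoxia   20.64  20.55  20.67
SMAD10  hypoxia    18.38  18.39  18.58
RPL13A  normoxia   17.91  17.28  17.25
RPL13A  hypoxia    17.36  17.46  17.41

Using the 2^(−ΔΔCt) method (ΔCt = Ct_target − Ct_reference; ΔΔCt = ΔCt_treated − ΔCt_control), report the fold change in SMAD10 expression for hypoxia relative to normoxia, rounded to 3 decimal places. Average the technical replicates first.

4.287

Mean Ct: SMAD10 normoxia 20.620; SMAD10 hypoxia 18.450; RPL13A normoxia 17.480; RPL13A hypoxia 17.410
ΔCt(normoxia) = 20.620 − 17.480 = 3.140
ΔCt(hypoxia) = 18.450 − 17.410 = 1.040
ΔΔCt = 1.040 − 3.140 = -2.100
Fold change = 2^(−(-2.100)) = 2^2.100 = 4.2871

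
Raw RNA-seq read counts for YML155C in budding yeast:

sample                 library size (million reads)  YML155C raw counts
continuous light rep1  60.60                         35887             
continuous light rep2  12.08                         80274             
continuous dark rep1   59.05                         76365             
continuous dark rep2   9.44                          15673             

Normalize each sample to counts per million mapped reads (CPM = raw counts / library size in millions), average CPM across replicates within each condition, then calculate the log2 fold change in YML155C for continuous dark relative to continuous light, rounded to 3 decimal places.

-1.293

CPM(continuous light rep1) = 35887 / 60.60 = 592.1947
CPM(continuous light rep2) = 80274 / 12.08 = 6645.1987
CPM(continuous dark rep1) = 76365 / 59.05 = 1293.2261
CPM(continuous dark rep2) = 15673 / 9.44 = 1660.2754
mean CPM(continuous light) = 3618.6967; mean CPM(continuous dark) = 1476.7508
Fold change = 1476.7508 / 3618.6967 = 0.40809
log2(0.40809) = -1.2930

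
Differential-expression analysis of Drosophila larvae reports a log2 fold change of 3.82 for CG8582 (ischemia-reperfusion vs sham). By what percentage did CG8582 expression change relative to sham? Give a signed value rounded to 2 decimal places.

Fold change = 2^(3.82) = 14.1232
Percent change = (FC − 1) × 100% = (14.1232 − 1) × 100 = 1312.32%

1312.32%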